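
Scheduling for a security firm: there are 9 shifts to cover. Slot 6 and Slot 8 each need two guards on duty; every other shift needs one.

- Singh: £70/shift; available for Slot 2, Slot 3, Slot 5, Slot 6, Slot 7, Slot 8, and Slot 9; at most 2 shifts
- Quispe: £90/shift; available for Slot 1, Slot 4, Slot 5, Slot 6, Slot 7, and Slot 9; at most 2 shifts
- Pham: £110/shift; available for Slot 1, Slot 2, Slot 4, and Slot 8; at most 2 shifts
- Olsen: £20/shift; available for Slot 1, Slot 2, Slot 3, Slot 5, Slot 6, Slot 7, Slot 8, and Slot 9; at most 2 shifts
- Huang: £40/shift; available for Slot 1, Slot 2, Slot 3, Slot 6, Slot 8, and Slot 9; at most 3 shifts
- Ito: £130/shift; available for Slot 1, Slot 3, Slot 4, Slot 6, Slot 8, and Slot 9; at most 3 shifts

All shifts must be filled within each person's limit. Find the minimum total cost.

Picking the cheapest available guard for each shift independently would cost £330, but that ignores the shift limits.
An optimal schedule: Slot 1→Pham, Slot 2→Huang, Slot 3→Huang, Slot 4→Quispe, Slot 5→Olsen, Slot 6→Singh+Quispe, Slot 7→Olsen, Slot 8→Singh+Pham, Slot 9→Huang.
Total: 110 + 40 + 40 + 90 + 20 + 70 + 90 + 20 + 70 + 110 + 40 = £700.

£700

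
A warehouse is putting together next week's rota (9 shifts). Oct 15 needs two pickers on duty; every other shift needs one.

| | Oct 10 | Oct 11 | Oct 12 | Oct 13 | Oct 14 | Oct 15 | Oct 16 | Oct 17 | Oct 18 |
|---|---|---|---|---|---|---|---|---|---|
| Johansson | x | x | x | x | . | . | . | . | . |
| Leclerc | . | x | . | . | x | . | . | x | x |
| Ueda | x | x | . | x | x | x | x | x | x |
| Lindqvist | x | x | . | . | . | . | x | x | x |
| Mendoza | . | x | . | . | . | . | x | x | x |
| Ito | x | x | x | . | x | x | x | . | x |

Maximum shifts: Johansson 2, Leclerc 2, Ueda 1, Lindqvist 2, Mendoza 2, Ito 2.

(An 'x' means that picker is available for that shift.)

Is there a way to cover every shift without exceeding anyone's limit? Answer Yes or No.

Oct 15 can only be covered by Ueda and Ito, so that assignment is forced.
One valid schedule: Oct 10→Lindqvist, Oct 11→Mendoza, Oct 12→Johansson, Oct 13→Johansson, Oct 14→Leclerc, Oct 15→Ueda+Ito, Oct 16→Lindqvist, Oct 17→Leclerc, Oct 18→Mendoza.
Loads: Johansson 2/2, Leclerc 2/2, Ueda 1/1, Lindqvist 2/2, Mendoza 2/2, Ito 1/2 — all within limits.

Yes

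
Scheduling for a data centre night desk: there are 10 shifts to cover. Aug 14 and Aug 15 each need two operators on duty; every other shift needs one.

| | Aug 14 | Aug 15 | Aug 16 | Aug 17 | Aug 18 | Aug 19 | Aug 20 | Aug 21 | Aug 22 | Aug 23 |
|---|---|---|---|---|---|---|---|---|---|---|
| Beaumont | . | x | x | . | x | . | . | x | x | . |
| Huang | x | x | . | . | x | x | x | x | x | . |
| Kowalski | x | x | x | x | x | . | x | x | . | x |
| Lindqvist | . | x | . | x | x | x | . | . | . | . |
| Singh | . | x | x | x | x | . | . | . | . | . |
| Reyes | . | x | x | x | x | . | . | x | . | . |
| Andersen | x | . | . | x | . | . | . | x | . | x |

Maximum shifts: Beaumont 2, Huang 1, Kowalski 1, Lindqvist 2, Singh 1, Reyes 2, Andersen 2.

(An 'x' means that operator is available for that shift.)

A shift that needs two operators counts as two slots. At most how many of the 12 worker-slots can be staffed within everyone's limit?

Total capacity across all operators is 2+1+1+2+1+2+2 = 11, and 12 slots are needed, so at most 11 can be filled.
An assignment achieving 11: Aug 14→Andersen, Aug 15→Lindqvist+Singh, Aug 16→Beaumont, Aug 17→Lindqvist, Aug 18→Reyes, Aug 19→Huang, Aug 20→Kowalski, Aug 21→Reyes, Aug 22→Beaumont, Aug 23→Andersen.
Loads: Beaumont 2/2, Huang 1/1, Kowalski 1/1, Lindqvist 2/2, Singh 1/1, Reyes 2/2, Andersen 2/2.

11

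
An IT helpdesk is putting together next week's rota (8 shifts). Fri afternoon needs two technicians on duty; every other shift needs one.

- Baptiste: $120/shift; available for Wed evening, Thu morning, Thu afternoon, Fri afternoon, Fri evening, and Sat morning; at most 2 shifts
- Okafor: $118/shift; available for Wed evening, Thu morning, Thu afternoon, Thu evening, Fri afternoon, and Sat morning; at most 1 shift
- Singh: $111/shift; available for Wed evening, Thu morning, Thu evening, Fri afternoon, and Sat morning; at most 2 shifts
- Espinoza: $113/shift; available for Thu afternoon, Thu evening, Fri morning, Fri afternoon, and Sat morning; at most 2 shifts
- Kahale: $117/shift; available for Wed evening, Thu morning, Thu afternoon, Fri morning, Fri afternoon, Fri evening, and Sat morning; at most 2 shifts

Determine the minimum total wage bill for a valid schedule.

$1040

Picking the cheapest available technician for each shift independently would cost $1011, but that ignores the shift limits.
An optimal schedule: Wed evening→Baptiste, Thu morning→Singh, Thu afternoon→Espinoza, Thu evening→Okafor, Fri morning→Espinoza, Fri afternoon→Singh+Kahale, Fri evening→Baptiste, Sat morning→Kahale.
Total: 120 + 111 + 113 + 118 + 113 + 111 + 117 + 120 + 117 = $1040.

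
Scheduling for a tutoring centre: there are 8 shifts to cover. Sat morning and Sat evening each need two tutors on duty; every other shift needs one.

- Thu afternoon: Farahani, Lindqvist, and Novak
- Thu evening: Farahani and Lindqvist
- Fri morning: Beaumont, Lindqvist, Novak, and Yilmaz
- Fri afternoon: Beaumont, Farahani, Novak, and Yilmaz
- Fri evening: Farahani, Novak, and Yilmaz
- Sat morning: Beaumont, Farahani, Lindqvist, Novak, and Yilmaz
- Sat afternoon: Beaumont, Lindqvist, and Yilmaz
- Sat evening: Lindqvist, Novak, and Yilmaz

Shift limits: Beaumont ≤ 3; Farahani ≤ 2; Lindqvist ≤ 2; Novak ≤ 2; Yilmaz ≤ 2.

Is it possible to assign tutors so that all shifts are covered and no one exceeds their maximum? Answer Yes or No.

Yes

One valid schedule: Thu afternoon→Farahani, Thu evening→Farahani, Fri morning→Beaumont, Fri afternoon→Beaumont, Fri evening→Novak, Sat morning→Lindqvist+Yilmaz, Sat afternoon→Beaumont, Sat evening→Lindqvist+Novak.
Loads: Beaumont 3/3, Farahani 2/2, Lindqvist 2/2, Novak 2/2, Yilmaz 1/2 — all within limits.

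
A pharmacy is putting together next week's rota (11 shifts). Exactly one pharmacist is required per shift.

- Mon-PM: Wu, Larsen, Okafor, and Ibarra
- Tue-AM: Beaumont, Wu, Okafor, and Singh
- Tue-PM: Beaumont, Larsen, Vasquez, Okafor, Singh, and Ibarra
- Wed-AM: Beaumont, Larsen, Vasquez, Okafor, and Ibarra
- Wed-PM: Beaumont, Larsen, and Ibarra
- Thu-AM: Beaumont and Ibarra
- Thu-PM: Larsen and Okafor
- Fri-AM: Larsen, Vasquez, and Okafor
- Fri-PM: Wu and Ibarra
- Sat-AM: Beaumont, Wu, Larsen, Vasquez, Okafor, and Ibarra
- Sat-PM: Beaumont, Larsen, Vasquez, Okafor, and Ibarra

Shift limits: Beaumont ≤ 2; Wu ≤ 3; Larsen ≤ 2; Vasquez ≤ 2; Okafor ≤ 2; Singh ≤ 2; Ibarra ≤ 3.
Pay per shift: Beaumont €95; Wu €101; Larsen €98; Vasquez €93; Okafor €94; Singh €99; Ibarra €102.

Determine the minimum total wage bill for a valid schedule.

Picking the cheapest available pharmacist for each shift independently would cost €1038, but that ignores the shift limits.
An optimal schedule: Mon-PM→Okafor, Tue-AM→Singh, Tue-PM→Singh, Wed-AM→Vasquez, Wed-PM→Beaumont, Thu-AM→Beaumont, Thu-PM→Okafor, Fri-AM→Vasquez, Fri-PM→Wu, Sat-AM→Larsen, Sat-PM→Larsen.
Total: 94 + 99 + 99 + 93 + 95 + 95 + 94 + 93 + 101 + 98 + 98 = €1059.

€1059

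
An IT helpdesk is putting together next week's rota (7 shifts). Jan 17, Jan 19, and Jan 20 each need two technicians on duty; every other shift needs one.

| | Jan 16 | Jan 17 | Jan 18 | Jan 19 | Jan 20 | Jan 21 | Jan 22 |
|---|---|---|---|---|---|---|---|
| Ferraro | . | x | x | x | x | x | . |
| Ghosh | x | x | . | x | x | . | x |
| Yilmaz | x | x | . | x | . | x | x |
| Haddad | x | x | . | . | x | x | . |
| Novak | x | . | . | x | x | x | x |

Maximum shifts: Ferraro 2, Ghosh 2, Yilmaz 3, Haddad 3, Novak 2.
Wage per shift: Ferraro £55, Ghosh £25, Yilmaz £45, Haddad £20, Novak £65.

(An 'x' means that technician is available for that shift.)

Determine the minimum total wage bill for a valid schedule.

£355

Jan 18 can only be covered by Ferraro, so that assignment is forced.
Picking the cheapest available technician for each shift independently would cost £280, but that ignores the shift limits.
An optimal schedule: Jan 16→Haddad, Jan 17→Haddad+Yilmaz, Jan 18→Ferraro, Jan 19→Ghosh+Yilmaz, Jan 20→Haddad+Ferraro, Jan 21→Yilmaz, Jan 22→Ghosh.
Total: 20 + 20 + 45 + 55 + 25 + 45 + 20 + 55 + 45 + 25 = £355.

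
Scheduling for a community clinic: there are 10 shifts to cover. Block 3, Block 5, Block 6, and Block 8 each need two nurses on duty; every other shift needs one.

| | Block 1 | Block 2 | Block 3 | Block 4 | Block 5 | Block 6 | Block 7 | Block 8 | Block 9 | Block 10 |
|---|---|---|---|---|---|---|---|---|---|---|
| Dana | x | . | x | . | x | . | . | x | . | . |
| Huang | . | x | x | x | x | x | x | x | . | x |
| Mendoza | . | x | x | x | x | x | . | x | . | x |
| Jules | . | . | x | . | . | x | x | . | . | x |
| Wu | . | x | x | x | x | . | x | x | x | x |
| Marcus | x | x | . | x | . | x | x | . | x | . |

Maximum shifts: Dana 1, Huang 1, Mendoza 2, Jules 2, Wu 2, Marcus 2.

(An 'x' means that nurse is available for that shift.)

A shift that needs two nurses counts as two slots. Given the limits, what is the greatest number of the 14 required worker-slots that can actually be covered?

Total capacity across all nurses is 1+1+2+2+2+2 = 10, and 14 slots are needed, so at most 10 can be filled.
An assignment achieving 10: Block 1→Dana, Block 2→Huang, Block 4→Mendoza, Block 5→Mendoza+Wu, Block 6→Jules+Marcus, Block 7→Marcus, Block 9→Wu, Block 10→Jules.
Loads: Dana 1/1, Huang 1/1, Mendoza 2/2, Jules 2/2, Wu 2/2, Marcus 2/2.

10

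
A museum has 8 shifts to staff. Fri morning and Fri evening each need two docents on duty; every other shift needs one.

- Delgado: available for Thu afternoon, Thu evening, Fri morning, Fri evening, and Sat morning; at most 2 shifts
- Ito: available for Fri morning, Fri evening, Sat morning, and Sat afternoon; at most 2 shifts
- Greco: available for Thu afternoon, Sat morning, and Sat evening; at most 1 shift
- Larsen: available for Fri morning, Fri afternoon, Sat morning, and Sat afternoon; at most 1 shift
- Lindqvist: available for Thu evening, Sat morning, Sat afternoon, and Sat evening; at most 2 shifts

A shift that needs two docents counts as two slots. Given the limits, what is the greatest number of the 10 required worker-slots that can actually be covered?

8

Total capacity across all docents is 2+2+1+1+2 = 8, and 10 slots are needed, so at most 8 can be filled.
An assignment achieving 8: Thu afternoon→Delgado, Thu evening→Delgado, Fri morning→Ito, Fri afternoon→Larsen, Fri evening→Ito, Sat morning→Lindqvist, Sat afternoon→Lindqvist, Sat evening→Greco.
Loads: Delgado 2/2, Ito 2/2, Greco 1/1, Larsen 1/1, Lindqvist 2/2.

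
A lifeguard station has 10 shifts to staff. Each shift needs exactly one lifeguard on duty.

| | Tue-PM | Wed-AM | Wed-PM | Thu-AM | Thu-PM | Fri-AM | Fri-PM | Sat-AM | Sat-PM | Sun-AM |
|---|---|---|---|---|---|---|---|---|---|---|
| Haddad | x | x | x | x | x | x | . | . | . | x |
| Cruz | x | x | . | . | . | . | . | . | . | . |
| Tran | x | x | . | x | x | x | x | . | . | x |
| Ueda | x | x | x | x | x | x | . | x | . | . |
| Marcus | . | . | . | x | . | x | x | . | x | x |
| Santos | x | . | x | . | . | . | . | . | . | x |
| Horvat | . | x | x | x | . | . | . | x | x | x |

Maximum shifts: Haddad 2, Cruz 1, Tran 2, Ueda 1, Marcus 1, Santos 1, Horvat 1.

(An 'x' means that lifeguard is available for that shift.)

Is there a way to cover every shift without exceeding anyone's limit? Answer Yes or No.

No

Total capacity is 2+1+2+1+1+1+1 = 9 but 10 worker-slots are needed — infeasible.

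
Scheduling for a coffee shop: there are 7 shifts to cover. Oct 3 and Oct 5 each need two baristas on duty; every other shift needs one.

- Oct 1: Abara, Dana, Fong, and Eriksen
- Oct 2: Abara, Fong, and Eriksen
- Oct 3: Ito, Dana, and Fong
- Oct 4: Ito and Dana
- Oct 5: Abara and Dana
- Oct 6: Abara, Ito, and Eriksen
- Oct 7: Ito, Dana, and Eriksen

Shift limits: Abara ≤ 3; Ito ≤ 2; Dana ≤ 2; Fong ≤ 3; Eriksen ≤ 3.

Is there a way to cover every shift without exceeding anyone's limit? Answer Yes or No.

Oct 5 can only be covered by Abara and Dana, so that assignment is forced.
One valid schedule: Oct 1→Fong, Oct 2→Abara, Oct 3→Ito+Dana, Oct 4→Ito, Oct 5→Abara+Dana, Oct 6→Abara, Oct 7→Eriksen.
Loads: Abara 3/3, Ito 2/2, Dana 2/2, Fong 1/3, Eriksen 1/3 — all within limits.

Yes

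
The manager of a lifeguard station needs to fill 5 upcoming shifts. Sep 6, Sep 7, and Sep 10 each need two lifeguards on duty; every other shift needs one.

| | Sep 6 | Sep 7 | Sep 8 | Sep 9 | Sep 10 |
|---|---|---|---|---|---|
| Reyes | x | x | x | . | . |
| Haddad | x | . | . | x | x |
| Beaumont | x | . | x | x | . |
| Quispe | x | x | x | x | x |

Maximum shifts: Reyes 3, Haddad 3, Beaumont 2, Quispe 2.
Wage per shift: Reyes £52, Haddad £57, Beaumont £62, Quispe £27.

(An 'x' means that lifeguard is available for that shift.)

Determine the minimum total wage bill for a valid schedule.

Sep 7 can only be covered by Reyes and Quispe, so that assignment is forced.
Sep 10 can only be covered by Haddad and Quispe, so that assignment is forced.
Picking the cheapest available lifeguard for each shift independently would cost £296, but that ignores the shift limits.
An optimal schedule: Sep 6→Reyes+Haddad, Sep 7→Reyes+Quispe, Sep 8→Reyes, Sep 9→Haddad, Sep 10→Haddad+Quispe.
Total: 52 + 57 + 52 + 27 + 52 + 57 + 57 + 27 = £381.

£381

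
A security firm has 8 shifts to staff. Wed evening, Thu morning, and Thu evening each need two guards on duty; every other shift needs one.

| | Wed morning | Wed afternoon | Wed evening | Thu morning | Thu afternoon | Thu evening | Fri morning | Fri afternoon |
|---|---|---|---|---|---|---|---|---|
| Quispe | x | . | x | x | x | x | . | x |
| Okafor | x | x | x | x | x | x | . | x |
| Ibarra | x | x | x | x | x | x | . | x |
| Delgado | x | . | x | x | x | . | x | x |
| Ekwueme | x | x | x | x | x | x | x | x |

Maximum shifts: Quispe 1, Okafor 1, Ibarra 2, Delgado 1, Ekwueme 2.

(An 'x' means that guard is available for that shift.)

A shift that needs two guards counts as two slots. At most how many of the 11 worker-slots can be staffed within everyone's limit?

7

Total capacity across all guards is 1+1+2+1+2 = 7, and 11 slots are needed, so at most 7 can be filled.
An assignment achieving 7: Wed morning→Ibarra, Wed afternoon→Okafor, Wed evening→Ekwueme, Thu morning→Ekwueme, Thu evening→Quispe+Ibarra, Fri morning→Delgado.
Loads: Quispe 1/1, Okafor 1/1, Ibarra 2/2, Delgado 1/1, Ekwueme 2/2.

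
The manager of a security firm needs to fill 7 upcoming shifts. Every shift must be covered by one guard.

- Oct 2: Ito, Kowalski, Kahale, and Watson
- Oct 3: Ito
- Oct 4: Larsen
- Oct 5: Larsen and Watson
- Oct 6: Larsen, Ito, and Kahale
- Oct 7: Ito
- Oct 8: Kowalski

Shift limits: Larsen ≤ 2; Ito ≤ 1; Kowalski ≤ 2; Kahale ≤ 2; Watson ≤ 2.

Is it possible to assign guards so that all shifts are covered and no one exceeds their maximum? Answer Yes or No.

Total capacity is 9 and 7 slots are needed, so capacity alone doesn't rule it out.
Shifts {Oct 3, Oct 7} need 2 worker-slots in total, but the guards available for any of those shifts (Ito) can supply at most 1 among them. So no valid schedule exists.

No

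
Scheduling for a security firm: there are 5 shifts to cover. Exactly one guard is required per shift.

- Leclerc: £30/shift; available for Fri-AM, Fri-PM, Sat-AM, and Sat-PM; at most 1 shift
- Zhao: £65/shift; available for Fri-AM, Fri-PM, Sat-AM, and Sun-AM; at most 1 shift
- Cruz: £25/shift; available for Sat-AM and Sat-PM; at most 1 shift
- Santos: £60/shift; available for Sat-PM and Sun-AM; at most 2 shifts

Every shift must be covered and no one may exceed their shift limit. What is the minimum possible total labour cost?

Picking the cheapest available guard for each shift independently would cost £170, but that ignores the shift limits.
An optimal schedule: Fri-AM→Leclerc, Fri-PM→Zhao, Sat-AM→Cruz, Sat-PM→Santos, Sun-AM→Santos.
Total: 30 + 65 + 25 + 60 + 60 = £240.

£240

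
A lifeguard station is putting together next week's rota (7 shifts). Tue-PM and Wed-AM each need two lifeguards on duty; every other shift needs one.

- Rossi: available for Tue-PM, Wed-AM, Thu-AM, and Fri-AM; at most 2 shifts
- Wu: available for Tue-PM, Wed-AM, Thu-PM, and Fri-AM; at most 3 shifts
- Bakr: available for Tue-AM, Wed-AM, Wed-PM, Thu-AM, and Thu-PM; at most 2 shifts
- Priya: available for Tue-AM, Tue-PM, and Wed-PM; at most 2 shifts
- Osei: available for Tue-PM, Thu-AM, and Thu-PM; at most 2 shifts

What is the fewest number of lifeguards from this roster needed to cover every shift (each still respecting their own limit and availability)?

4

9 slots to fill and no one can take more than 3, so at least ⌈9/3⌉ = 3 lifeguards are needed.
Any 3 lifeguards together have capacity at most 3+2+2 = 7 < 9 slots, so 3 can never suffice.
Rossi, Wu, Bakr, and Priya alone can cover everything: Tue-AM→Bakr, Tue-PM→Wu+Priya, Wed-AM→Wu+Bakr, Wed-PM→Priya, Thu-AM→Rossi, Thu-PM→Wu, Fri-AM→Rossi.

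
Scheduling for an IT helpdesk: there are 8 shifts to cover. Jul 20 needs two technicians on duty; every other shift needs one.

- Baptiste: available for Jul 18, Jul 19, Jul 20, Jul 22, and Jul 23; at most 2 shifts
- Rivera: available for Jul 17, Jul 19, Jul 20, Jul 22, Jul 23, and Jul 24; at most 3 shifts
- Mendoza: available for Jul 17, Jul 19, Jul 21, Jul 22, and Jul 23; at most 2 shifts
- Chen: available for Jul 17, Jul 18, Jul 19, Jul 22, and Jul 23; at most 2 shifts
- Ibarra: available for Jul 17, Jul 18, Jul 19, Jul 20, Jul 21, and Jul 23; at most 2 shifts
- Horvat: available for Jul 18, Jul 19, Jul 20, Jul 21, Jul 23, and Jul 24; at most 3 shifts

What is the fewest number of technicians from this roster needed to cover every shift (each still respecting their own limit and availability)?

9 slots to fill and no one can take more than 3, so at least ⌈9/3⌉ = 3 technicians are needed.
Any 3 technicians together have capacity at most 3+3+2 = 8 < 9 slots, so 3 can never suffice.
Baptiste, Rivera, Mendoza, and Chen alone can cover everything: Jul 17→Rivera, Jul 18→Baptiste, Jul 19→Mendoza, Jul 20→Baptiste+Rivera, Jul 21→Mendoza, Jul 22→Chen, Jul 23→Chen, Jul 24→Rivera.

4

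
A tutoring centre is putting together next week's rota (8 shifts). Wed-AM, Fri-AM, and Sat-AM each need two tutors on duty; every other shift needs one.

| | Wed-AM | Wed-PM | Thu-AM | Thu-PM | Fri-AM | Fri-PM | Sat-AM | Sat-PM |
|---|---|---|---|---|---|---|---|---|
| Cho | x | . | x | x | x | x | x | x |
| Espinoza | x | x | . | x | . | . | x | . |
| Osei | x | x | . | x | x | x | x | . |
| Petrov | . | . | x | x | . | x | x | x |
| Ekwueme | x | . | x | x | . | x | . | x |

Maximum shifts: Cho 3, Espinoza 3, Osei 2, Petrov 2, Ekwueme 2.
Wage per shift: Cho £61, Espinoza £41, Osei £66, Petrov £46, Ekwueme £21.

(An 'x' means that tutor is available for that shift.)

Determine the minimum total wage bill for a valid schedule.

Fri-AM can only be covered by Cho and Osei, so that assignment is forced.
Picking the cheapest available tutor for each shift independently would cost £401, but that ignores the shift limits.
An optimal schedule: Wed-AM→Espinoza+Cho, Wed-PM→Espinoza, Thu-AM→Ekwueme, Thu-PM→Espinoza, Fri-AM→Cho+Osei, Fri-PM→Petrov, Sat-AM→Petrov+Cho, Sat-PM→Ekwueme.
Total: 41 + 61 + 41 + 21 + 41 + 61 + 66 + 46 + 46 + 61 + 21 = £506.

£506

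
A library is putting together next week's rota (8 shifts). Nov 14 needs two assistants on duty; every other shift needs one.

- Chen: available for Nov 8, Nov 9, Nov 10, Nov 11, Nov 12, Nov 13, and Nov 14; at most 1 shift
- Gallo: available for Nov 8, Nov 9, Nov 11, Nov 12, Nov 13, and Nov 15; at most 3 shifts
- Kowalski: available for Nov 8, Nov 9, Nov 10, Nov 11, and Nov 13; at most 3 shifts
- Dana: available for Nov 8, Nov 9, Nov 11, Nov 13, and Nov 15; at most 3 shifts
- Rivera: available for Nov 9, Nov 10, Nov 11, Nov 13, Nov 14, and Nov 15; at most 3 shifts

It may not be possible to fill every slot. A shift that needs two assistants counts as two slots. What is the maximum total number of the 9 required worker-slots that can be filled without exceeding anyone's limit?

Total capacity across all assistants is 1+3+3+3+3 = 13, and 9 slots are needed, so at most 9 can be filled.
An assignment achieving 9: Nov 8→Gallo, Nov 9→Kowalski, Nov 10→Kowalski, Nov 11→Kowalski, Nov 12→Gallo, Nov 13→Dana, Nov 14→Chen+Rivera, Nov 15→Gallo.
Loads: Chen 1/1, Gallo 3/3, Kowalski 3/3, Dana 1/3, Rivera 1/3.

9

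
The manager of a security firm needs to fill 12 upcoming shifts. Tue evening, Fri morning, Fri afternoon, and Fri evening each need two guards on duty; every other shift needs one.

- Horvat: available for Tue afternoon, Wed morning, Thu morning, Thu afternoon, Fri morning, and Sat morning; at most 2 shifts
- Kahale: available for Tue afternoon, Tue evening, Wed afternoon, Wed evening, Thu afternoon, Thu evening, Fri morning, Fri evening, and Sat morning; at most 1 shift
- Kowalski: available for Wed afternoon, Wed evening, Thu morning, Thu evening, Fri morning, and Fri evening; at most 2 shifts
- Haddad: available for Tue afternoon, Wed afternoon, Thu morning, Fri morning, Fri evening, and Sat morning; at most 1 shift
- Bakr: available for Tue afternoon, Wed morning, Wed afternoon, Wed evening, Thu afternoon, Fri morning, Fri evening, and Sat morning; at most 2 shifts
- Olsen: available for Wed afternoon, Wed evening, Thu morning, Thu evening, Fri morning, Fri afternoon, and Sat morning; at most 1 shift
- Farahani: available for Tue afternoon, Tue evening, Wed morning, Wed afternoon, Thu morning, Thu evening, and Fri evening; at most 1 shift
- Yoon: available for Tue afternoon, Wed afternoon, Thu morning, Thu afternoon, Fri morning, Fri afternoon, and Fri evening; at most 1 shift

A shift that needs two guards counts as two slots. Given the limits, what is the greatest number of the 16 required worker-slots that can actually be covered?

11

Total capacity across all guards is 2+1+2+1+2+1+1+1 = 11, and 16 slots are needed, so at most 11 can be filled.
An assignment achieving 11: Tue afternoon→Bakr, Tue evening→Kahale+Farahani, Wed morning→Horvat, Wed evening→Kowalski, Thu afternoon→Horvat, Thu evening→Kowalski, Fri afternoon→Olsen+Yoon, Fri evening→Bakr, Sat morning→Haddad.
Loads: Horvat 2/2, Kahale 1/1, Kowalski 2/2, Haddad 1/1, Bakr 2/2, Olsen 1/1, Farahani 1/1, Yoon 1/1.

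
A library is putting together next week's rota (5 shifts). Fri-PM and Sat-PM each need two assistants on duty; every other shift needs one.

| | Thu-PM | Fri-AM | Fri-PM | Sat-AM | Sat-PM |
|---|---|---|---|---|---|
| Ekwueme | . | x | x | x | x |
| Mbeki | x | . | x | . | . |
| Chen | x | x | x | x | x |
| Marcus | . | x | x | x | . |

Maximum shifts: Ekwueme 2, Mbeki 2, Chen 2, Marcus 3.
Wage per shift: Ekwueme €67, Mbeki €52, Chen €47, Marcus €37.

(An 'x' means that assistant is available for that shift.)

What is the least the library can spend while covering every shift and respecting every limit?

€324

Sat-PM can only be covered by Ekwueme and Chen, so that assignment is forced.
Picking the cheapest available assistant for each shift independently would cost €319, but that ignores the shift limits.
An optimal schedule: Thu-PM→Chen, Fri-AM→Marcus, Fri-PM→Marcus+Mbeki, Sat-AM→Marcus, Sat-PM→Chen+Ekwueme.
Total: 47 + 37 + 37 + 52 + 37 + 47 + 67 = €324.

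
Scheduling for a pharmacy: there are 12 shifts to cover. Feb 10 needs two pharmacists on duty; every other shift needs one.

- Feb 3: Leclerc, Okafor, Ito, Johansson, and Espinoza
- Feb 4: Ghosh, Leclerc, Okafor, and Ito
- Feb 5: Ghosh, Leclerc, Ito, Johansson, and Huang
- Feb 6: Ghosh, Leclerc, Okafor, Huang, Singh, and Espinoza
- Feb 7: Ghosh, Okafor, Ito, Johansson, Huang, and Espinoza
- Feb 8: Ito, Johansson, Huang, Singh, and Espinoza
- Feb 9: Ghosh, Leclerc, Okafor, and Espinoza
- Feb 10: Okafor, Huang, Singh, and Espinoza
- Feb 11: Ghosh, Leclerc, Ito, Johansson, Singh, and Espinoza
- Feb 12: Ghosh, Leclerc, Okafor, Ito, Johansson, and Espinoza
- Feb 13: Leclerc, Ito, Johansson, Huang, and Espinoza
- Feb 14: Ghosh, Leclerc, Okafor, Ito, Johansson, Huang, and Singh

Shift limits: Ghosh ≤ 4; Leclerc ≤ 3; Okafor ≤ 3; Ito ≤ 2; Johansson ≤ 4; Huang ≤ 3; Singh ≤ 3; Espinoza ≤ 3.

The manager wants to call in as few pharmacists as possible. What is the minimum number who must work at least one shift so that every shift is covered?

4

13 slots to fill and no one can take more than 4, so at least ⌈13/4⌉ = 4 pharmacists are needed.
Ghosh, Leclerc, Okafor, and Huang alone can cover everything: Feb 3→Leclerc, Feb 4→Ghosh, Feb 5→Ghosh, Feb 6→Okafor, Feb 7→Ghosh, Feb 8→Huang, Feb 9→Leclerc, Feb 10→Okafor+Huang, Feb 11→Ghosh, Feb 12→Okafor, Feb 13→Leclerc, Feb 14→Huang.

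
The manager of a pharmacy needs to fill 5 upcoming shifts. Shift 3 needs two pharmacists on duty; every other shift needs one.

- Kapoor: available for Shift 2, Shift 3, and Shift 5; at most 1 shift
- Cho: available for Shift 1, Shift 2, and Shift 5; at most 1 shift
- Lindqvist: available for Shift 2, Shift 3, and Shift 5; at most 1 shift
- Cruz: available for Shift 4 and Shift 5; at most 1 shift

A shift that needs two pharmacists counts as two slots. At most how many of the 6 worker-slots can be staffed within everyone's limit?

Total capacity across all pharmacists is 1+1+1+1 = 4, and 6 slots are needed, so at most 4 can be filled.
An assignment achieving 4: Shift 1→Cho, Shift 3→Kapoor+Lindqvist, Shift 4→Cruz.
Loads: Kapoor 1/1, Cho 1/1, Lindqvist 1/1, Cruz 1/1.

4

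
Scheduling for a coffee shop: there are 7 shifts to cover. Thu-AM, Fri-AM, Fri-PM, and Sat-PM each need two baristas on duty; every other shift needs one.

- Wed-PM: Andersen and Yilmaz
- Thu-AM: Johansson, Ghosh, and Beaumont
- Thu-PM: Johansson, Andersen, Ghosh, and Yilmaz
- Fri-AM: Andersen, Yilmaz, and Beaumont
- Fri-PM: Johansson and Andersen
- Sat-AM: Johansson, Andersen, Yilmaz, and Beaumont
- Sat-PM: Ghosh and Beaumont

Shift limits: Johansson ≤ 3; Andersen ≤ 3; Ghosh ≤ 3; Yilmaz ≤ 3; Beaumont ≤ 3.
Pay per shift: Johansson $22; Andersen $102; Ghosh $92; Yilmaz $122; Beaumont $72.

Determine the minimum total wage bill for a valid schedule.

Fri-PM can only be covered by Johansson and Andersen, so that assignment is forced.
Sat-PM can only be covered by Ghosh and Beaumont, so that assignment is forced.
Picking the cheapest available barista for each shift independently would cost $702, but that ignores the shift limits.
An optimal schedule: Wed-PM→Andersen, Thu-AM→Johansson+Beaumont, Thu-PM→Ghosh, Fri-AM→Beaumont+Andersen, Fri-PM→Johansson+Andersen, Sat-AM→Johansson, Sat-PM→Beaumont+Ghosh.
Total: 102 + 22 + 72 + 92 + 72 + 102 + 22 + 102 + 22 + 72 + 92 = $772.

$772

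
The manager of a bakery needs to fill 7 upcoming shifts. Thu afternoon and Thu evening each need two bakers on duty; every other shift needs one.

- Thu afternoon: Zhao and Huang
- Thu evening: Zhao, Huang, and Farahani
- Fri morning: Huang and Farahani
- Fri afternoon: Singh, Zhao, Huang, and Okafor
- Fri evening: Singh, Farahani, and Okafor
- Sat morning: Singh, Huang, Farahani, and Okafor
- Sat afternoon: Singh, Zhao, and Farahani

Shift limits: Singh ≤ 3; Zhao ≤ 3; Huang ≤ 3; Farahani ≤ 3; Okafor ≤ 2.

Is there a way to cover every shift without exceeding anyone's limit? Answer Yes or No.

Thu afternoon can only be covered by Zhao and Huang, so that assignment is forced.
One valid schedule: Thu afternoon→Zhao+Huang, Thu evening→Zhao+Huang, Fri morning→Huang, Fri afternoon→Singh, Fri evening→Singh, Sat morning→Farahani, Sat afternoon→Singh.
Loads: Singh 3/3, Zhao 2/3, Huang 3/3, Farahani 1/3, Okafor 0/2 — all within limits.

Yes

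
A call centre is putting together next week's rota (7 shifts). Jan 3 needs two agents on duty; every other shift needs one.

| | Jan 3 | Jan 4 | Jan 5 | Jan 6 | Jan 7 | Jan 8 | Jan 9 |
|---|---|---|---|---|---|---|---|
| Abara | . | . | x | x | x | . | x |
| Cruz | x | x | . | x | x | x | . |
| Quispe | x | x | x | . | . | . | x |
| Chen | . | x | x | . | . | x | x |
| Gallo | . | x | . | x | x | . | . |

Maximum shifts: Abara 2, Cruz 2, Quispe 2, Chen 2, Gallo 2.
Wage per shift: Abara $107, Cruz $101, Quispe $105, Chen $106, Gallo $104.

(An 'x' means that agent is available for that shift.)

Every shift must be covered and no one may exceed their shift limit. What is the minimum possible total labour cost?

Jan 3 can only be covered by Cruz and Quispe, so that assignment is forced.
Picking the cheapest available agent for each shift independently would cost $820, but that ignores the shift limits.
An optimal schedule: Jan 3→Cruz+Quispe, Jan 4→Chen, Jan 5→Quispe, Jan 6→Gallo, Jan 7→Gallo, Jan 8→Cruz, Jan 9→Chen.
Total: 101 + 105 + 106 + 105 + 104 + 104 + 101 + 106 = $832.

$832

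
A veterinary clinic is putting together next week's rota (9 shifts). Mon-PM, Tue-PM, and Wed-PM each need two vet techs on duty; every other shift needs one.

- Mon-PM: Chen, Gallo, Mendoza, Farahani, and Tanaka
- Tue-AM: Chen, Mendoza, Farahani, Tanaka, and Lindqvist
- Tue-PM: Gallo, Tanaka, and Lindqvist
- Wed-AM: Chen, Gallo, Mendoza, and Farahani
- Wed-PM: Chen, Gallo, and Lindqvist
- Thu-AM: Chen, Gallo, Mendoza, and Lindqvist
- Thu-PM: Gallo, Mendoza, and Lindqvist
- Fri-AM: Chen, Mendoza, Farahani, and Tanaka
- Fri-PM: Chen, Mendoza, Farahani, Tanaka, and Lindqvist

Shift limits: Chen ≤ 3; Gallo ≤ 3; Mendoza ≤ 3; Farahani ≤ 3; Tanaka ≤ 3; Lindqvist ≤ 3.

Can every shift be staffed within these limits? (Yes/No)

Yes

One valid schedule: Mon-PM→Farahani+Tanaka, Tue-AM→Mendoza, Tue-PM→Gallo+Tanaka, Wed-AM→Chen, Wed-PM→Chen+Gallo, Thu-AM→Chen, Thu-PM→Gallo, Fri-AM→Mendoza, Fri-PM→Mendoza.
Loads: Chen 3/3, Gallo 3/3, Mendoza 3/3, Farahani 1/3, Tanaka 2/3, Lindqvist 0/3 — all within limits.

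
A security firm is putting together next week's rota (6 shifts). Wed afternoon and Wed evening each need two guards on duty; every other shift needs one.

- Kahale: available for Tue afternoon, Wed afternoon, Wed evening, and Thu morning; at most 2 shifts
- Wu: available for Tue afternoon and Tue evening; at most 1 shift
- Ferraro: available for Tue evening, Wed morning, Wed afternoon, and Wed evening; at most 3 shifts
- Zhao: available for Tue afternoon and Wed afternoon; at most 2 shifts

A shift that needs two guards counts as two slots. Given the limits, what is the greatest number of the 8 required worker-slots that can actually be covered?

8

Total capacity across all guards is 2+1+3+2 = 8, and 8 slots are needed, so at most 8 can be filled.
An assignment achieving 8: Tue afternoon→Zhao, Tue evening→Wu, Wed morning→Ferraro, Wed afternoon→Ferraro+Zhao, Wed evening→Kahale+Ferraro, Thu morning→Kahale.
Loads: Kahale 2/2, Wu 1/1, Ferraro 3/3, Zhao 2/2.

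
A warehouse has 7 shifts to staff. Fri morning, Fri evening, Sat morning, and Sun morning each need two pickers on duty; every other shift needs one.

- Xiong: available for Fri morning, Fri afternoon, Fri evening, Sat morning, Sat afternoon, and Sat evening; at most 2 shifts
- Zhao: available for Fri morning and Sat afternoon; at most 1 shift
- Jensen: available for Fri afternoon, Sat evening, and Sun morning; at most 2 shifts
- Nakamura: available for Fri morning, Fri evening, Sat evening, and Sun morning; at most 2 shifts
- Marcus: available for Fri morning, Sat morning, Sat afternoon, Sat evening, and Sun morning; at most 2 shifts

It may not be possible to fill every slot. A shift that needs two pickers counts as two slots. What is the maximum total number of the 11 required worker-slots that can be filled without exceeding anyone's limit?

9

Total capacity across all pickers is 2+1+2+2+2 = 9, and 11 slots are needed, so at most 9 can be filled.
An assignment achieving 9: Fri morning→Marcus, Fri afternoon→Xiong, Fri evening→Xiong+Nakamura, Sat morning→Marcus, Sat afternoon→Zhao, Sat evening→Jensen, Sun morning→Jensen+Nakamura.
Loads: Xiong 2/2, Zhao 1/1, Jensen 2/2, Nakamura 2/2, Marcus 2/2.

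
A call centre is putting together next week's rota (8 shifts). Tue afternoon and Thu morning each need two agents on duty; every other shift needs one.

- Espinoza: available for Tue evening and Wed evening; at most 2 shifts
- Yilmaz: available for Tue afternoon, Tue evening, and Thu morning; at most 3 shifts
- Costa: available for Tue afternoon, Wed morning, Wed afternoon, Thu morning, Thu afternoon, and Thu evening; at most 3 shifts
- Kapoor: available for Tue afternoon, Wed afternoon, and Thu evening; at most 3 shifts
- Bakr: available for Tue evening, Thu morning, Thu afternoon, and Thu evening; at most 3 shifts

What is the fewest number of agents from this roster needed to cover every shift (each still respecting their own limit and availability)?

10 slots to fill and no one can take more than 3, so at least ⌈10/3⌉ = 4 agents are needed.
Espinoza, Yilmaz, Costa, and Kapoor alone can cover everything: Tue afternoon→Yilmaz+Kapoor, Tue evening→Espinoza, Wed morning→Costa, Wed afternoon→Kapoor, Wed evening→Espinoza, Thu morning→Yilmaz+Costa, Thu afternoon→Costa, Thu evening→Kapoor.

4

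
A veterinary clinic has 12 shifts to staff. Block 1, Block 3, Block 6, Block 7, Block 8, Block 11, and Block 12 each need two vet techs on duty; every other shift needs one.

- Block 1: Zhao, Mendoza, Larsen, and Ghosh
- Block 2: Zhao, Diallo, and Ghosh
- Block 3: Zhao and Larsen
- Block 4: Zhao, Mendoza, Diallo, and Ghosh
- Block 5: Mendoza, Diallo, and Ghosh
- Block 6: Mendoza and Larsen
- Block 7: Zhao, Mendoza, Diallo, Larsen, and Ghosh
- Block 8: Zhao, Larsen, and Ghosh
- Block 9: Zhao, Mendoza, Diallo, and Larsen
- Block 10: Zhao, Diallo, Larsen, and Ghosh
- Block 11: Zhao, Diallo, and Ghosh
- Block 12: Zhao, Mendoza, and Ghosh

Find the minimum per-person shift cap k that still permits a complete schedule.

With 5 vet techs and 19 worker-slots to fill, someone must work at least ⌈19/5⌉ = 4 shifts, so k ≥ 4.
k = 4 works: Block 1→Larsen+Ghosh, Block 2→Zhao, Block 3→Zhao+Larsen, Block 4→Mendoza, Block 5→Mendoza, Block 6→Mendoza+Larsen, Block 7→Diallo+Ghosh, Block 8→Zhao+Larsen, Block 9→Diallo, Block 10→Diallo, Block 11→Zhao+Diallo, Block 12→Mendoza+Ghosh.
Loads: Zhao 4, Mendoza 4, Diallo 4, Larsen 4, Ghosh 3 — all ≤ 4.

4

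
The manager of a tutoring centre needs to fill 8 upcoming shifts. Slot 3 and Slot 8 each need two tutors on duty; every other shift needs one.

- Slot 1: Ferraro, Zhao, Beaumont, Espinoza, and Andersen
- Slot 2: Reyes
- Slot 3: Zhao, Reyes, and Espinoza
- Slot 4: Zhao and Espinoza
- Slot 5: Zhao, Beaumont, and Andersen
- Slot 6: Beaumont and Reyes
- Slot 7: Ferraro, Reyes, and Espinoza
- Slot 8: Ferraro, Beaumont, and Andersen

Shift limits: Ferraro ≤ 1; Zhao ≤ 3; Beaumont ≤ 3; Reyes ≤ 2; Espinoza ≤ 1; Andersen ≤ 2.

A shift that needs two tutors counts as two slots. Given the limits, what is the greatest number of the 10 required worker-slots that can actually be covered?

10

Total capacity across all tutors is 1+3+3+2+1+2 = 12, and 10 slots are needed, so at most 10 can be filled.
An assignment achieving 10: Slot 1→Beaumont, Slot 2→Reyes, Slot 3→Zhao+Reyes, Slot 4→Zhao, Slot 5→Zhao, Slot 6→Beaumont, Slot 7→Ferraro, Slot 8→Beaumont+Andersen.
Loads: Ferraro 1/1, Zhao 3/3, Beaumont 3/3, Reyes 2/2, Espinoza 0/1, Andersen 1/2.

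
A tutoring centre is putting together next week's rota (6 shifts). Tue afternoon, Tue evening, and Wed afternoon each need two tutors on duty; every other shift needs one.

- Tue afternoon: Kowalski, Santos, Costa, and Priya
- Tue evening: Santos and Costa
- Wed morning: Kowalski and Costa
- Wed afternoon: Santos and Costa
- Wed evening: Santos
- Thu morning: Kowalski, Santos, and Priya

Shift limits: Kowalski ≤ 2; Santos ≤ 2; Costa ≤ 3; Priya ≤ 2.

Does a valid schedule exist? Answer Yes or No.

No

Total capacity is 9 and 9 slots are needed, so capacity alone doesn't rule it out.
Shifts {Tue evening, Wed afternoon, Wed evening} need 5 worker-slots in total, but the tutors available for any of those shifts (Santos and Costa) can supply at most 4 among them. So no valid schedule exists.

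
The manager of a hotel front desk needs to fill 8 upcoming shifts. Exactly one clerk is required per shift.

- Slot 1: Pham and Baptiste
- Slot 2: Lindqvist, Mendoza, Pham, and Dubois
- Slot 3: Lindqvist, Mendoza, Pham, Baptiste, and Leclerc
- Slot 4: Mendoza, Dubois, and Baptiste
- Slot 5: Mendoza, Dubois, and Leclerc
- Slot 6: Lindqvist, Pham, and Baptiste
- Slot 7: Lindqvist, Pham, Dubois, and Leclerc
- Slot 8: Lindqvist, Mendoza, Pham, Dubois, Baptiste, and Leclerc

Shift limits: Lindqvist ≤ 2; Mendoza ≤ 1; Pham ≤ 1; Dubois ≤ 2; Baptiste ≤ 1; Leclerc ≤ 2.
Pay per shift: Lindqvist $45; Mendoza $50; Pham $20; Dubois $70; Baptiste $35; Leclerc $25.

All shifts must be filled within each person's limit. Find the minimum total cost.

Picking the cheapest available clerk for each shift independently would cost $180, but that ignores the shift limits.
An optimal schedule: Slot 1→Pham, Slot 2→Lindqvist, Slot 3→Mendoza, Slot 4→Baptiste, Slot 5→Leclerc, Slot 6→Lindqvist, Slot 7→Leclerc, Slot 8→Dubois.
Total: 20 + 45 + 50 + 35 + 25 + 45 + 25 + 70 = $315.

$315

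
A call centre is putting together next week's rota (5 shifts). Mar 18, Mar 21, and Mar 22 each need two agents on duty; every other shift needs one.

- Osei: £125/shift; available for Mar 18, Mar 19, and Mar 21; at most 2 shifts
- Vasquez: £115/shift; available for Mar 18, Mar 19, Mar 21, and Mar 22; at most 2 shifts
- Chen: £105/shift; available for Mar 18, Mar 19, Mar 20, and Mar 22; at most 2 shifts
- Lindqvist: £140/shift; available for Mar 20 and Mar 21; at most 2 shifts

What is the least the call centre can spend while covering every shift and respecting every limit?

Mar 22 can only be covered by Vasquez and Chen, so that assignment is forced.
Picking the cheapest available agent for each shift independently would cost £890, but that ignores the shift limits.
An optimal schedule: Mar 18→Osei+Vasquez, Mar 19→Chen, Mar 20→Lindqvist, Mar 21→Osei+Lindqvist, Mar 22→Vasquez+Chen.
Total: 125 + 115 + 105 + 140 + 125 + 140 + 115 + 105 = £970.

£970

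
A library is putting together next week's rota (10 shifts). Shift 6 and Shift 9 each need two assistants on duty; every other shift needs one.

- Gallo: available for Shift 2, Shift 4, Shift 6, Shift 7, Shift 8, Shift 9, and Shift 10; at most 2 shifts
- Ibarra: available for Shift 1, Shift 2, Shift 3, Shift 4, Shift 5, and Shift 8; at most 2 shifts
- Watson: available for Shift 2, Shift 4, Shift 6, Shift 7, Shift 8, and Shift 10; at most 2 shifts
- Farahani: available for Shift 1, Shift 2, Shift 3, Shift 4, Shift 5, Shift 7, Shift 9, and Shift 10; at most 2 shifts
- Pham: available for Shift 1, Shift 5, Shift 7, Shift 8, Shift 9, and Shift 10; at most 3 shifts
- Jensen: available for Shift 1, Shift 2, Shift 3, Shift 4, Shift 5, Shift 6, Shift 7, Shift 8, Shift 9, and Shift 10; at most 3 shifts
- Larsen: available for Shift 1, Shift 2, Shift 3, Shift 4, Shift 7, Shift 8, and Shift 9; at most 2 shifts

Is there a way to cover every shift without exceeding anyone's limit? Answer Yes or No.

Yes

One valid schedule: Shift 1→Farahani, Shift 2→Watson, Shift 3→Ibarra, Shift 4→Farahani, Shift 5→Ibarra, Shift 6→Gallo+Watson, Shift 7→Pham, Shift 8→Pham, Shift 9→Pham+Jensen, Shift 10→Gallo.
Loads: Gallo 2/2, Ibarra 2/2, Watson 2/2, Farahani 2/2, Pham 3/3, Jensen 1/3, Larsen 0/2 — all within limits.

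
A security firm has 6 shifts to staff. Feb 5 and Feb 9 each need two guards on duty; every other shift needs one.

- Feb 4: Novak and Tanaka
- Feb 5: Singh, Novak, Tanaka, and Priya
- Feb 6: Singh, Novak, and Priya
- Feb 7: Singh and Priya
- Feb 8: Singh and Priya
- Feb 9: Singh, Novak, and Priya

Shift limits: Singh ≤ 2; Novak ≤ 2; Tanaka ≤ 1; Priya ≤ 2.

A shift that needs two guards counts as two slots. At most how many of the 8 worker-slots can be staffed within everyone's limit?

7

Total capacity across all guards is 2+2+1+2 = 7, and 8 slots are needed, so at most 7 can be filled.
An assignment achieving 7: Feb 4→Novak, Feb 5→Tanaka+Priya, Feb 6→Novak, Feb 7→Singh, Feb 8→Singh, Feb 9→Priya.
Loads: Singh 2/2, Novak 2/2, Tanaka 1/1, Priya 2/2.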